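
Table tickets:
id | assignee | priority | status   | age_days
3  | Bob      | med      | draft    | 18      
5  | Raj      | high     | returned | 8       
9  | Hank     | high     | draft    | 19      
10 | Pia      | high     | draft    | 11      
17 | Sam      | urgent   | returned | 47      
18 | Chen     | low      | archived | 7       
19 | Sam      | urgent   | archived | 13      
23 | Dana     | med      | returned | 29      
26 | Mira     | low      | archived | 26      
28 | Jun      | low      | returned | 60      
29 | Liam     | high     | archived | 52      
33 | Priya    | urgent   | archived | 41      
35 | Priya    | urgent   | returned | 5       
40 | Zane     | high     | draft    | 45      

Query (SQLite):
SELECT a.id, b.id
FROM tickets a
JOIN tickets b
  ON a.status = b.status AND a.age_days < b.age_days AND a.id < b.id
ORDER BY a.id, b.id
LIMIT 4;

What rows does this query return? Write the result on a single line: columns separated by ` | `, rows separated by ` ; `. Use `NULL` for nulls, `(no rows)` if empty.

3 | 9 ; 3 | 40 ; 5 | 17 ; 5 | 23

Pairs (a,b) with same status, a.age_days < b.age_days, a.id < b.id.
status groups: archived:{18,19,26,29,33} draft:{3,9,10,40} returned:{5,17,23,28,35}
Ordered by (a.id, b.id); first 4.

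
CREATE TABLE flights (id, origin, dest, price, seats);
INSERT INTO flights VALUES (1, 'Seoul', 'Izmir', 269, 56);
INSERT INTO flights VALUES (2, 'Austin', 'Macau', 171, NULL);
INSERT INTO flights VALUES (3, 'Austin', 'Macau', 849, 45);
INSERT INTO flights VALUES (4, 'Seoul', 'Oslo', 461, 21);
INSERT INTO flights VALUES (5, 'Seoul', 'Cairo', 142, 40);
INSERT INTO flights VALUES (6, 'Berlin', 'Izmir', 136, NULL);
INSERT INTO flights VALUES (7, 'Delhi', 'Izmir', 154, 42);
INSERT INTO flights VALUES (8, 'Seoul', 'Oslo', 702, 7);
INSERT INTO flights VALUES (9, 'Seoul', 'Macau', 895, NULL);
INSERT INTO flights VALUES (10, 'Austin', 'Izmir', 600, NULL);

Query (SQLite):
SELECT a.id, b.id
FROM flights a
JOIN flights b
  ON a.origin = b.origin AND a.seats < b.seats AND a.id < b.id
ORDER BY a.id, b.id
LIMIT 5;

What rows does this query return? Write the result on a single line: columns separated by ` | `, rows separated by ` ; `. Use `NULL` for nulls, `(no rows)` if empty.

4 | 5

Pairs (a,b) with same origin, a.seats < b.seats, a.id < b.id.
origin groups: Austin:{2,3,10} Berlin:{6} Delhi:{7} Seoul:{1,4,5,8,9}
Ordered by (a.id, b.id); first 5.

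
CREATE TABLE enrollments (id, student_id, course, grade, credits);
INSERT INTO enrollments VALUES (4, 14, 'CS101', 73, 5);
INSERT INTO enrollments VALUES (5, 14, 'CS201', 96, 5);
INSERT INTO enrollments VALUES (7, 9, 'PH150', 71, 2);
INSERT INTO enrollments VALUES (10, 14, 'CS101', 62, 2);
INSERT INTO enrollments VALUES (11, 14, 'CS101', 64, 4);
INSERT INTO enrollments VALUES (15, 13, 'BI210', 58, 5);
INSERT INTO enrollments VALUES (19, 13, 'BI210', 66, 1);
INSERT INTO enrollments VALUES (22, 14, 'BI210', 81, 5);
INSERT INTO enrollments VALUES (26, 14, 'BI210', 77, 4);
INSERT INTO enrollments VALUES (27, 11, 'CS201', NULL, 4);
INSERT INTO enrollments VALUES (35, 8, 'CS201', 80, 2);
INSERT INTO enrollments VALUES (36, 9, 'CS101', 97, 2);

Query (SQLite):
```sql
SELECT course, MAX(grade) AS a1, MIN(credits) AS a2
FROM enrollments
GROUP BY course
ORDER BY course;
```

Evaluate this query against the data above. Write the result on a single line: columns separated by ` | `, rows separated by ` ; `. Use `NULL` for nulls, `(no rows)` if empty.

Group enrollments by course.
Per group compute: MAX(grade), MIN(credits).
  BI210: ids {15, 19, 22, 26} → MAX(grade)=81, MIN(credits)=1
  CS101: ids {4, 10, 11, 36} → MAX(grade)=97, MIN(credits)=2
  CS201: ids {5, 27, 35} → MAX(grade)=96, MIN(credits)=2
  PH150: ids {7} → MAX(grade)=71, MIN(credits)=2

BI210 | 81 | 1 ; CS101 | 97 | 2 ; CS201 | 96 | 2 ; PH150 | 71 | 2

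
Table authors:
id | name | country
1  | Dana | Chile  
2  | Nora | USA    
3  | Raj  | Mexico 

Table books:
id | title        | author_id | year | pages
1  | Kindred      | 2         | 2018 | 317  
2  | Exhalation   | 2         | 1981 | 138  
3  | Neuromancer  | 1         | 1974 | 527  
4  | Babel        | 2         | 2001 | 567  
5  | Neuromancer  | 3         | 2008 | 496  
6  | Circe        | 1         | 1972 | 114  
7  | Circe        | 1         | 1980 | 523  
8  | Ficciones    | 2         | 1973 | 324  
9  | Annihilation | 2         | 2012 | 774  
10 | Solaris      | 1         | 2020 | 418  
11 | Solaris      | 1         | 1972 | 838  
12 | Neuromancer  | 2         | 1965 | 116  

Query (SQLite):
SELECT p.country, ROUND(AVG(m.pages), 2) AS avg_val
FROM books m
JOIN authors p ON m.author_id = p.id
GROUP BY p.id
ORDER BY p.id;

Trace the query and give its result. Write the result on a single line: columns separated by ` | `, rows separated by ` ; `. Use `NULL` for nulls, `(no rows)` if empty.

Chile | 484 ; USA | 372.67 ; Mexico | 496

Join each books row to its authors via author_id.
Group joined rows by authors.id; compute ROUND(AVG(m.pages), 2) per group.
  1: ids {3, 6, 7, 10, 11} → ROUND(AVG(m.pages), 2)=484
  2: ids {1, 2, 4, 8, 9, 12} → ROUND(AVG(m.pages), 2)=372.67
  3: ids {5} → ROUND(AVG(m.pages), 2)=496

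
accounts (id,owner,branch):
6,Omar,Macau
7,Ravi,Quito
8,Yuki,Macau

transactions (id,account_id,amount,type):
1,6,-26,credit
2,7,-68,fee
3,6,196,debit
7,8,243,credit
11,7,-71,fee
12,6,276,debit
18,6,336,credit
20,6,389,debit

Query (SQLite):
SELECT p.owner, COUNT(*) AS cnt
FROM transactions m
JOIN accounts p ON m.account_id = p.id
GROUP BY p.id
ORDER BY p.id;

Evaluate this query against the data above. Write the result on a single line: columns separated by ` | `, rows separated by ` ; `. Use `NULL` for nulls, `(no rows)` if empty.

Join each transactions row to its accounts via account_id.
Group joined rows by accounts.id; compute COUNT(*) per group.
  6: ids {1, 3, 12, 18, 20} → COUNT(*)=5
  7: ids {2, 11} → COUNT(*)=2
  8: ids {7} → COUNT(*)=1

Omar | 5 ; Ravi | 2 ; Yuki | 1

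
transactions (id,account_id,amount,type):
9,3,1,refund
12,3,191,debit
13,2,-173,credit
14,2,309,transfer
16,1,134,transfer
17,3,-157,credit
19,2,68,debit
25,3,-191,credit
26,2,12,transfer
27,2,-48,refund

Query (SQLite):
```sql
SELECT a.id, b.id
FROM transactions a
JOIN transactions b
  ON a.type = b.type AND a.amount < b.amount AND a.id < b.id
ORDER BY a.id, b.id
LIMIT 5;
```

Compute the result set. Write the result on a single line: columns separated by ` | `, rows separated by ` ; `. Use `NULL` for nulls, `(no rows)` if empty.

13 | 17

Pairs (a,b) with same type, a.amount < b.amount, a.id < b.id.
type groups: credit:{13,17,25} debit:{12,19} refund:{9,27} transfer:{14,16,26}
Ordered by (a.id, b.id); first 5.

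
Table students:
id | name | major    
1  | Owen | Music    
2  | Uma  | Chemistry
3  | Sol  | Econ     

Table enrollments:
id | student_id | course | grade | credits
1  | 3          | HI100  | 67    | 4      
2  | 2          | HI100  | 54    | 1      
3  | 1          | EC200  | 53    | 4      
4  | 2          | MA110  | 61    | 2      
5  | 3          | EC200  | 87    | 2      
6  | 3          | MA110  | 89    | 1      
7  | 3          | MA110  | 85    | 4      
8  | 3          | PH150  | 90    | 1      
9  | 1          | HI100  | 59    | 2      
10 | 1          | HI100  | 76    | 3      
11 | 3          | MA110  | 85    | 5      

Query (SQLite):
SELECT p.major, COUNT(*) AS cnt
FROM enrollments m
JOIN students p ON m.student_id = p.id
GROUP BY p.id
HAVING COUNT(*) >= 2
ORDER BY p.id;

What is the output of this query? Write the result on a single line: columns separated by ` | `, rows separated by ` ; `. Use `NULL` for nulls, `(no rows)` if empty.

Join each enrollments row to its students via student_id.
Group joined rows by students.id; compute COUNT(*) per group.
HAVING: keep groups with count ≥ 2.
  1: ids {3, 9, 10} → COUNT(*)=3
  2: ids {2, 4} → COUNT(*)=2
  3: ids {1, 5, 6, 7, 8, 11} → COUNT(*)=6

Music | 3 ; Chemistry | 2 ; Econ | 6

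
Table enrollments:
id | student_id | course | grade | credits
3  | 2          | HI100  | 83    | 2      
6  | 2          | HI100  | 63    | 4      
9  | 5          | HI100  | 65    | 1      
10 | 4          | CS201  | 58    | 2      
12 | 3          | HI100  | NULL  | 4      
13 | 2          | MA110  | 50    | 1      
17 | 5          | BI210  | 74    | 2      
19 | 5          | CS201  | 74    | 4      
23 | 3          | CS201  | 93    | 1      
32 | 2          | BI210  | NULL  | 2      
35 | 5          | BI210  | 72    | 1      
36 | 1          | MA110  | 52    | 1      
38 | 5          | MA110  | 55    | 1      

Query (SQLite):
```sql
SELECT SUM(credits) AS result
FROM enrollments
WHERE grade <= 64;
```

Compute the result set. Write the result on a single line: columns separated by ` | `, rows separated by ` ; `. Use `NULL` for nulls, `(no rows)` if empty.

Rows where grade <= 64 → credits values: [4, 2, 1, 1, 1].
SUM of non-NULL values = 9.

9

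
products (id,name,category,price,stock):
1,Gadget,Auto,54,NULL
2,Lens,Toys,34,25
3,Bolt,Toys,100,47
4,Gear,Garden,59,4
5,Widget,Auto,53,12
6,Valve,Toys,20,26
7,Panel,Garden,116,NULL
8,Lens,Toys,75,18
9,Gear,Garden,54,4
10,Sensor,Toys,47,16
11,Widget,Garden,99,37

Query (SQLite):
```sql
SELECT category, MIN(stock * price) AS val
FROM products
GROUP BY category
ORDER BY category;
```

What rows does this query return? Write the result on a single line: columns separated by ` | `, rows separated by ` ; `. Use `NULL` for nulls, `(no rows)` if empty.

For each row compute stock * price.
Group by category; take MIN of the expression per group.
  Auto: ids {1, 5} → MIN(stock * price)=636
  Garden: ids {4, 7, 9, 11} → MIN(stock * price)=216
  Toys: ids {2, 3, 6, 8, 10} → MIN(stock * price)=520

Auto | 636 ; Garden | 216 ; Toys | 520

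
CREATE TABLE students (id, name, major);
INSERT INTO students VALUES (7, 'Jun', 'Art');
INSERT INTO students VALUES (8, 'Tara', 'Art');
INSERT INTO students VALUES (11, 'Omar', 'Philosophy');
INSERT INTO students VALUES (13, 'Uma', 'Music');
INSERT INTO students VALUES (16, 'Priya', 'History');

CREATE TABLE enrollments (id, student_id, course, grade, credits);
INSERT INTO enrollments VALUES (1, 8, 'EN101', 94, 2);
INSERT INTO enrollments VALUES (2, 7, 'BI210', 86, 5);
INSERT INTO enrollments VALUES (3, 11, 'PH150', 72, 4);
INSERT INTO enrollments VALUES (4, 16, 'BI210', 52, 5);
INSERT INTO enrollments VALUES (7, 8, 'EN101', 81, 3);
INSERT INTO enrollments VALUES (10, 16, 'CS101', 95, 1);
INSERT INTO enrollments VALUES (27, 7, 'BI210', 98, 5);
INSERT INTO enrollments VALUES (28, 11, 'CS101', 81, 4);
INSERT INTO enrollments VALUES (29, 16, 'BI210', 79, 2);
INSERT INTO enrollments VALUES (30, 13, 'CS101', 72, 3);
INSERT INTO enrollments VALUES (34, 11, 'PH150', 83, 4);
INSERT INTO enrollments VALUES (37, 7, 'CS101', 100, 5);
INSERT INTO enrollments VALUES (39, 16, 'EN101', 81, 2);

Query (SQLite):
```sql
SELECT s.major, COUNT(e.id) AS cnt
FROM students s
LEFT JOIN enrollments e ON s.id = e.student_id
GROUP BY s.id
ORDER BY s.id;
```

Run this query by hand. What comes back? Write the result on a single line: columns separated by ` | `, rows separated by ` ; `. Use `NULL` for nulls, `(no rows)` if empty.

Art | 3 ; Art | 2 ; Philosophy | 3 ; Music | 1 ; History | 4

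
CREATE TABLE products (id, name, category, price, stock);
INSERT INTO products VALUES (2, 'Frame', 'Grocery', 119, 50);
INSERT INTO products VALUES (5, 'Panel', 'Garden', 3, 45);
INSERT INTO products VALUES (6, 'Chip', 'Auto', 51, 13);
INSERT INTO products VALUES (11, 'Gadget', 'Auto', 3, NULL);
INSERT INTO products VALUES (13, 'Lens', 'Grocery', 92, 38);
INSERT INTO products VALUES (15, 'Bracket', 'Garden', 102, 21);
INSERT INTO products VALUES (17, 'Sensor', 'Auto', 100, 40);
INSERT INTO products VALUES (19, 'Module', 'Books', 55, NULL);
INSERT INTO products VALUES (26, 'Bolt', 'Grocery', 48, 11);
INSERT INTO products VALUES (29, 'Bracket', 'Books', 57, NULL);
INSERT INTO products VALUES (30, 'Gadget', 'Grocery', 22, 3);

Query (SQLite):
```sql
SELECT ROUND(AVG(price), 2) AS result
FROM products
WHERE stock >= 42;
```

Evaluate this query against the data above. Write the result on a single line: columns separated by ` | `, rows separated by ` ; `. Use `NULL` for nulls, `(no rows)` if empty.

61

Rows where stock >= 42 → price values: [119, 3].
AVG = 122 / 2 (rounded to 2 dp).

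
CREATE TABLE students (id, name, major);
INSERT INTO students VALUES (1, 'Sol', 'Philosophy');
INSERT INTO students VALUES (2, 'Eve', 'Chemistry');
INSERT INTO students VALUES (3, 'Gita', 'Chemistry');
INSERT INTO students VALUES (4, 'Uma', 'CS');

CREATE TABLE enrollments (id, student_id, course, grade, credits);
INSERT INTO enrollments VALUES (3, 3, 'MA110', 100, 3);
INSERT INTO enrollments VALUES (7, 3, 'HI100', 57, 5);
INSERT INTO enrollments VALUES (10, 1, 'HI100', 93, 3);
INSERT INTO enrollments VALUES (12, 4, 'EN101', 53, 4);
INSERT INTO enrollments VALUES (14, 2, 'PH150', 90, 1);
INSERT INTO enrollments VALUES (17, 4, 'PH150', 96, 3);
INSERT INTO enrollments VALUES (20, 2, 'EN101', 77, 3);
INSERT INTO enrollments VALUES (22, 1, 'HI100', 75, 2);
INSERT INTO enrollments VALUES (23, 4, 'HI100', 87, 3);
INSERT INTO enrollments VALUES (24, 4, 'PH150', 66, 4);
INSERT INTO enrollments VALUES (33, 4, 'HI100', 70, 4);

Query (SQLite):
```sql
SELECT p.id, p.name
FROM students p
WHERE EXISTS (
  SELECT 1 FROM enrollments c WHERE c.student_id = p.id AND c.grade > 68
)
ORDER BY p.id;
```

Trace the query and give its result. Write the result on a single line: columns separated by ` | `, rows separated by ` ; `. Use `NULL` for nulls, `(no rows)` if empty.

1 | Sol ; 2 | Eve ; 3 | Gita ; 4 | Uma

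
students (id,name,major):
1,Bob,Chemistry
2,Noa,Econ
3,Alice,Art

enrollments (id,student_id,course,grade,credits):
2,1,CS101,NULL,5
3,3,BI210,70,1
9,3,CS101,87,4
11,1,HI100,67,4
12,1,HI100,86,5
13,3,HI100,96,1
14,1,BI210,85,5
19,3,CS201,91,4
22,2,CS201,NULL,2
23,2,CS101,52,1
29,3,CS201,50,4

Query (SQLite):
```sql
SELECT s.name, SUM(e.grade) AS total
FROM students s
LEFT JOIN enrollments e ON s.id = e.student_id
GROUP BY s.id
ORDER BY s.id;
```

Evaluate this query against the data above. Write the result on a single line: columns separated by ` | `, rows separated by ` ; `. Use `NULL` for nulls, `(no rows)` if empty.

LEFT JOIN keeps every students row; unmatched ones get NULL for enrollments columns.
Group by students.id and compute SUM(e.grade). SUM over an all-NULL group is NULL.
  1: ids {2, 11, 12, 14} → SUM(e.grade)=238
  2: ids {22, 23} → SUM(e.grade)=52
  3: ids {3, 9, 13, 19, 29} → SUM(e.grade)=394

Bob | 238 ; Noa | 52 ; Alice | 394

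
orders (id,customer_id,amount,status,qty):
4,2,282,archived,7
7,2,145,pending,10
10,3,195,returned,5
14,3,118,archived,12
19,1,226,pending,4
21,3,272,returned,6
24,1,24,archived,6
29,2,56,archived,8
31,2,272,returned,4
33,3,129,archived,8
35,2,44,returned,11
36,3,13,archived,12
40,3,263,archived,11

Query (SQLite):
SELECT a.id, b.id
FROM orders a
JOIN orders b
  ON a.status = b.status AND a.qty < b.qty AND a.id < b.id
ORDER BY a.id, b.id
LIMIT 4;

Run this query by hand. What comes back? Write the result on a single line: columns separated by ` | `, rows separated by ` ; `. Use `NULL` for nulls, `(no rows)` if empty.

Pairs (a,b) with same status, a.qty < b.qty, a.id < b.id.
status groups: archived:{4,14,24,29,33,36,40} pending:{7,19} returned:{10,21,31,35}
Ordered by (a.id, b.id); first 4.

4 | 14 ; 4 | 29 ; 4 | 33 ; 4 | 36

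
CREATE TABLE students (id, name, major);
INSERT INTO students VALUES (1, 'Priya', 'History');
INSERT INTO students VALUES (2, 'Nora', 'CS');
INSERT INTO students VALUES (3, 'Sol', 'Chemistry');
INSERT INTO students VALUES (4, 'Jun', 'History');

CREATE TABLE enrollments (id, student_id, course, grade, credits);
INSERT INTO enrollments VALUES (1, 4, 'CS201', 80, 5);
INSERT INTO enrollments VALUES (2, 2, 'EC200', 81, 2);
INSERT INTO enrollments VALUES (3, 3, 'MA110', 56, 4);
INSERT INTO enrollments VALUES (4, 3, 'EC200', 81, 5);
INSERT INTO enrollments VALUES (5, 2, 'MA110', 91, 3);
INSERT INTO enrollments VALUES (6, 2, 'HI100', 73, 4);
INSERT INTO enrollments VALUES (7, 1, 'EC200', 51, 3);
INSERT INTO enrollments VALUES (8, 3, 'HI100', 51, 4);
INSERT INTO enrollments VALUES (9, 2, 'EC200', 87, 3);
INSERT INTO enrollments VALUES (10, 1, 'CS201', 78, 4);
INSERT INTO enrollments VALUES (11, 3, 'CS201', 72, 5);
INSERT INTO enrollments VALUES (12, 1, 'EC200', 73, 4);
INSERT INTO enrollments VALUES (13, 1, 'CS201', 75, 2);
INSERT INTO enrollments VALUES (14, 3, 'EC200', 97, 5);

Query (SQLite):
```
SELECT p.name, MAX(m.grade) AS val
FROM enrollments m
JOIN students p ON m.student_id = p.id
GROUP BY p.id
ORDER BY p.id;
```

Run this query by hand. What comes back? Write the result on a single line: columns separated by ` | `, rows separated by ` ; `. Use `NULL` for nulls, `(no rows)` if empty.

Join each enrollments row to its students via student_id.
Group joined rows by students.id; compute MAX(m.grade) per group.
  1: ids {7, 10, 12, 13} → MAX(m.grade)=78
  2: ids {2, 5, 6, 9} → MAX(m.grade)=91
  3: ids {3, 4, 8, 11, 14} → MAX(m.grade)=97
  4: ids {1} → MAX(m.grade)=80

Priya | 78 ; Nora | 91 ; Sol | 97 ; Jun | 80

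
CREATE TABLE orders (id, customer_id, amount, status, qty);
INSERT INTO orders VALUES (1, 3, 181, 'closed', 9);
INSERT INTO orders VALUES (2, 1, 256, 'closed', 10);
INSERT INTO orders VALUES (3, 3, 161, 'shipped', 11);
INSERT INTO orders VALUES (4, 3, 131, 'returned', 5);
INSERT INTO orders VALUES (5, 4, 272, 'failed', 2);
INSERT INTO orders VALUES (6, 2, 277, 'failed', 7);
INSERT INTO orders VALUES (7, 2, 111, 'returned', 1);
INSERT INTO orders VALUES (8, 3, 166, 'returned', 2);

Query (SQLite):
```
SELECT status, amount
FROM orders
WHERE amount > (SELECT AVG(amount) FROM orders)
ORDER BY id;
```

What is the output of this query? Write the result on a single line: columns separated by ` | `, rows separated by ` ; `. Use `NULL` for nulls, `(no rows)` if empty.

Scalar subquery: AVG(amount) over all orders rows = 194.375.
Keep rows where amount > that value.

closed | 256 ; failed | 272 ; failed | 277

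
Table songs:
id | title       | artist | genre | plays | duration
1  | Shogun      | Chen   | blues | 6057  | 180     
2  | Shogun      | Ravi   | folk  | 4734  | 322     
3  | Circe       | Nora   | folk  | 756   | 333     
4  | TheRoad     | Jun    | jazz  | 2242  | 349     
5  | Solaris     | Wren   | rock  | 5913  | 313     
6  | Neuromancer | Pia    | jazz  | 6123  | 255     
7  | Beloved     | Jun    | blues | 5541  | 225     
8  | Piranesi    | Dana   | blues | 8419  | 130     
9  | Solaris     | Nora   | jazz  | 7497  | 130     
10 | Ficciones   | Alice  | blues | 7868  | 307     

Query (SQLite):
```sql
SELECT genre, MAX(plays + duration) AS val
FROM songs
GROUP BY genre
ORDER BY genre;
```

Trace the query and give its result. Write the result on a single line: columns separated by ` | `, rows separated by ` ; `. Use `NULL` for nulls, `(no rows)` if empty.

blues | 8549 ; folk | 5056 ; jazz | 7627 ; rock | 6226

For each row compute plays + duration.
Group by genre; take MAX of the expression per group.
  blues: ids {1, 7, 8, 10} → MAX(plays + duration)=8549
  folk: ids {2, 3} → MAX(plays + duration)=5056
  jazz: ids {4, 6, 9} → MAX(plays + duration)=7627
  rock: ids {5} → MAX(plays + duration)=6226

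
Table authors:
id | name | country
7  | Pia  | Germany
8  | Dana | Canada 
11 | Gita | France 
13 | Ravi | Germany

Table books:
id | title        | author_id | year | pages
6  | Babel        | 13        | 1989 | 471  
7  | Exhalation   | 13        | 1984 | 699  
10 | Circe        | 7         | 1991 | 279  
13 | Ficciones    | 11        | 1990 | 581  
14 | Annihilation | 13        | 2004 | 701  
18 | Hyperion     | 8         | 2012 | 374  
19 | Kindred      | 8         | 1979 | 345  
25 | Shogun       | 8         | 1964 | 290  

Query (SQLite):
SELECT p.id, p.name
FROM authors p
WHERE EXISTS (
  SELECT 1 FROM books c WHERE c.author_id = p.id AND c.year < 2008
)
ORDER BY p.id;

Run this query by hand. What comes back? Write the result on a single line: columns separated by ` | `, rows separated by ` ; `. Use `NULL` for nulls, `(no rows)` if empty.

For each authors row, check whether any books with matching author_id has year < 2008.
Keep rows where that is true.

7 | Pia ; 8 | Dana ; 11 | Gita ; 13 | Ravi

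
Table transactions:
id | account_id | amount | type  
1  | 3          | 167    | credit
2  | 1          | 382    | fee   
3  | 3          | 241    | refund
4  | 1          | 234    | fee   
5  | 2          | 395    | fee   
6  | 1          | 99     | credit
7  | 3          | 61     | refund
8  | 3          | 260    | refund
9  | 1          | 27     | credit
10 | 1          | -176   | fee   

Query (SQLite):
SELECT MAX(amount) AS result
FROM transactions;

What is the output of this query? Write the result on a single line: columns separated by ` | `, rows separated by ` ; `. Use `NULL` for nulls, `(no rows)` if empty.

395

All amount values: [167, 382, 241, 234, 395, 99, 61, 260, 27, -176].
MAX of non-NULL values = 395.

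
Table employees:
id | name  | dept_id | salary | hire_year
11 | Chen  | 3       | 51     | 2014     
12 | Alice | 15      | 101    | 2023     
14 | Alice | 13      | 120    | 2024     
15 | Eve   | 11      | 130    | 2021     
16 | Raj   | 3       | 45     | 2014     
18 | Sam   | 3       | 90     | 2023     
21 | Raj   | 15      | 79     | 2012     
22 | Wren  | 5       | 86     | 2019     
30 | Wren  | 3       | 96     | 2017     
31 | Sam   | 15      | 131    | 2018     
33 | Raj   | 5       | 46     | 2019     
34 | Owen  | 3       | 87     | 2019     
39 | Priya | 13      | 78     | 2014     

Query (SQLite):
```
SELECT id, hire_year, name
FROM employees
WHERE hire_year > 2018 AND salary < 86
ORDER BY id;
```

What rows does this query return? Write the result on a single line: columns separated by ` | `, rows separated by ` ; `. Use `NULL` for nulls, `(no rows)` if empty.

33 | 2019 | Raj

hire_year > 2018: ids {12, 14, 15, 18, 22, 33, 34}
salary < 86: ids {11, 16, 21, 33, 39}
Combine with AND.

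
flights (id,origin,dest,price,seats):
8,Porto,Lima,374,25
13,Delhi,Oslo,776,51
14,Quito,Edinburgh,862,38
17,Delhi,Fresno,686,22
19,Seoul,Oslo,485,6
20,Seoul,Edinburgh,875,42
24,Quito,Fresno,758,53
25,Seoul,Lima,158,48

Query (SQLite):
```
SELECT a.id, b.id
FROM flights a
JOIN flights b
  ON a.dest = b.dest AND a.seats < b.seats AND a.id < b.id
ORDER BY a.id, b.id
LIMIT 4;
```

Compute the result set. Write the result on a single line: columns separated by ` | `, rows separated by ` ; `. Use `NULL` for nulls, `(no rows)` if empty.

Pairs (a,b) with same dest, a.seats < b.seats, a.id < b.id.
dest groups: Edinburgh:{14,20} Fresno:{17,24} Lima:{8,25} Oslo:{13,19}
Ordered by (a.id, b.id); first 4.

8 | 25 ; 14 | 20 ; 17 | 24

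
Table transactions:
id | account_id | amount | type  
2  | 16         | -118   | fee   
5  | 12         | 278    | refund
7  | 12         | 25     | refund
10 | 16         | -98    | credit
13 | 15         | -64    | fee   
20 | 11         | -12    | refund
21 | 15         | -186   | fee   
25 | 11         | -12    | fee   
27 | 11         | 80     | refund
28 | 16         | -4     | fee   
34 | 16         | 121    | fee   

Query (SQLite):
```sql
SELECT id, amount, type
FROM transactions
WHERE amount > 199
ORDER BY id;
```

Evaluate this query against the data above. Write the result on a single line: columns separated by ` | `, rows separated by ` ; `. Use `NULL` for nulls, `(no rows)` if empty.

amount > 199: ids {5}

5 | 278 | refund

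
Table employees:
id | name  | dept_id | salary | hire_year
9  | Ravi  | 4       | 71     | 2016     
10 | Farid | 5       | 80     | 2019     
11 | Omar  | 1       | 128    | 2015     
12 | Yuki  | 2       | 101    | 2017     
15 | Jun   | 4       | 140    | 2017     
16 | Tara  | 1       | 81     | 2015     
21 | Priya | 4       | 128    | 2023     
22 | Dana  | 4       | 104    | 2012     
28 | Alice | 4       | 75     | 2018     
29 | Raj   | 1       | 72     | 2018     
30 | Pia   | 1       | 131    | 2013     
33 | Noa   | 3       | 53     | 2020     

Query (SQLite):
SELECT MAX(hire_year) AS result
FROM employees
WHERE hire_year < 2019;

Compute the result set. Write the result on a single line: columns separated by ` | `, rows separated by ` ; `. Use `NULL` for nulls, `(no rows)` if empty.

Rows where hire_year < 2019 → hire_year values: [2016, 2015, 2017, 2017, 2015, 2012, 2018, 2018, 2013].
MAX of non-NULL values = 2018.

2018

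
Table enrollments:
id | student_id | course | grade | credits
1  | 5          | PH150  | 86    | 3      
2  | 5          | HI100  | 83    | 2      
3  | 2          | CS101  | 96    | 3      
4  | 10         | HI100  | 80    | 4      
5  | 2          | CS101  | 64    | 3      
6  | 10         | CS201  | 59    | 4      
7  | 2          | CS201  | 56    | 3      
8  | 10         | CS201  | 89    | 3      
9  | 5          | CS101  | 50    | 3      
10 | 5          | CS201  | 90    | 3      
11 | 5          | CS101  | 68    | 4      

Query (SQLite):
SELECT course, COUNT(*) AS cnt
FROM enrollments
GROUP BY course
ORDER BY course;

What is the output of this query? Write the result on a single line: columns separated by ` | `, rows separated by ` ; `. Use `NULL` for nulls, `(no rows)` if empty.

Partition enrollments by course; compute COUNT(*) within each group.
  CS101: ids {3, 5, 9, 11} → COUNT(*)=4
  CS201: ids {6, 7, 8, 10} → COUNT(*)=4
  HI100: ids {2, 4} → COUNT(*)=2
  PH150: ids {1} → COUNT(*)=1

CS101 | 4 ; CS201 | 4 ; HI100 | 2 ; PH150 | 1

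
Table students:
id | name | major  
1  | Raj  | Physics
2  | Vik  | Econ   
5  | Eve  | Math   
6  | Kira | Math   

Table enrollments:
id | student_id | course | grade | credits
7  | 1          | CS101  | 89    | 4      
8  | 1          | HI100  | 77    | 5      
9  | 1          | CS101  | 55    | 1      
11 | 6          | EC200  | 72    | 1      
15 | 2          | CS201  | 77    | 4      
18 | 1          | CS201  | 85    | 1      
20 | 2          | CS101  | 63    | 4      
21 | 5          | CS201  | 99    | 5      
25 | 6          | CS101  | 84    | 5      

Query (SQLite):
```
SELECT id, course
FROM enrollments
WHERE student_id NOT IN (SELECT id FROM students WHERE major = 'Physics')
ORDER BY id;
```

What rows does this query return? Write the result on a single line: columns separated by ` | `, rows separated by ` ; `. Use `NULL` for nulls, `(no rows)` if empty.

Inner query: students.id where major = 'Physics'.
Outer: keep enrollments rows whose student_id is not in that set.
Inner query → {1}

11 | EC200 ; 15 | CS201 ; 20 | CS101 ; 21 | CS201 ; 25 | CS101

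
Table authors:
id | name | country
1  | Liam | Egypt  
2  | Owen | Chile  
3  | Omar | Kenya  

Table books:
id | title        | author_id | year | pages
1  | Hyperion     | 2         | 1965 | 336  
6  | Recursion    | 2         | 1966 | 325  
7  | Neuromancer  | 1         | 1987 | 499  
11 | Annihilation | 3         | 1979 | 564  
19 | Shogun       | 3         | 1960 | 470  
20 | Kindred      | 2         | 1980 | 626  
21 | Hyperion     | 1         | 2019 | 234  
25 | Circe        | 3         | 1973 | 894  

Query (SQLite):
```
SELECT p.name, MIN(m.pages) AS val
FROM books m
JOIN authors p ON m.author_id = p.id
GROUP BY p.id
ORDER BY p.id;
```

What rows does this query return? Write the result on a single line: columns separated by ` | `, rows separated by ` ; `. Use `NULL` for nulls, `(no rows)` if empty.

Liam | 234 ; Owen | 325 ; Omar | 470

Join each books row to its authors via author_id.
Group joined rows by authors.id; compute MIN(m.pages) per group.
  1: ids {7, 21} → MIN(m.pages)=234
  2: ids {1, 6, 20} → MIN(m.pages)=325
  3: ids {11, 19, 25} → MIN(m.pages)=470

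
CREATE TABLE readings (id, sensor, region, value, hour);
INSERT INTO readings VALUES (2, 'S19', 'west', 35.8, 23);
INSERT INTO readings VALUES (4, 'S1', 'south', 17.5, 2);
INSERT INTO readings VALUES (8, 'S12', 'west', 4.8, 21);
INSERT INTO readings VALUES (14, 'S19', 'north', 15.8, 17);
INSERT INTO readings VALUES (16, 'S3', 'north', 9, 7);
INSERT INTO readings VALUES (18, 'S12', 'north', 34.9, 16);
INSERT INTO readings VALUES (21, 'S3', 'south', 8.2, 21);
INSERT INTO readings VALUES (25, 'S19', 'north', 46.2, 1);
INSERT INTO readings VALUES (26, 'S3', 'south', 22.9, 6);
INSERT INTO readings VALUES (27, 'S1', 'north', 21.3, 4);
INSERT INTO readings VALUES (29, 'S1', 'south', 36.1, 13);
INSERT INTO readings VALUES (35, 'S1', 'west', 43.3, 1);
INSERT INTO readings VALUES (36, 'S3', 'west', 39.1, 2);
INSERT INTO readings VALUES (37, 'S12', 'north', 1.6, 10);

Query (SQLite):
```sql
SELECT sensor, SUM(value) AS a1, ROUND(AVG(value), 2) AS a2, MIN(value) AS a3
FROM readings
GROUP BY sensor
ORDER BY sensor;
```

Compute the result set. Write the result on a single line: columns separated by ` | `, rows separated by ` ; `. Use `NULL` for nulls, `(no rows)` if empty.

S1 | 118.2 | 29.55 | 17.5 ; S12 | 41.3 | 13.77 | 1.6 ; S19 | 97.8 | 32.6 | 15.8 ; S3 | 79.2 | 19.8 | 8.2

Group readings by sensor.
Per group compute: SUM(value), ROUND(AVG(value), 2), MIN(value).
  S1: ids {4, 27, 29, 35} → SUM(value)=118.2, ROUND(AVG(value), 2)=29.55, MIN(value)=17.5
  S12: ids {8, 18, 37} → SUM(value)=41.3, ROUND(AVG(value), 2)=13.77, MIN(value)=1.6
  S19: ids {2, 14, 25} → SUM(value)=97.8, ROUND(AVG(value), 2)=32.6, MIN(value)=15.8
  S3: ids {16, 21, 26, 36} → SUM(value)=79.2, ROUND(AVG(value), 2)=19.8, MIN(value)=8.2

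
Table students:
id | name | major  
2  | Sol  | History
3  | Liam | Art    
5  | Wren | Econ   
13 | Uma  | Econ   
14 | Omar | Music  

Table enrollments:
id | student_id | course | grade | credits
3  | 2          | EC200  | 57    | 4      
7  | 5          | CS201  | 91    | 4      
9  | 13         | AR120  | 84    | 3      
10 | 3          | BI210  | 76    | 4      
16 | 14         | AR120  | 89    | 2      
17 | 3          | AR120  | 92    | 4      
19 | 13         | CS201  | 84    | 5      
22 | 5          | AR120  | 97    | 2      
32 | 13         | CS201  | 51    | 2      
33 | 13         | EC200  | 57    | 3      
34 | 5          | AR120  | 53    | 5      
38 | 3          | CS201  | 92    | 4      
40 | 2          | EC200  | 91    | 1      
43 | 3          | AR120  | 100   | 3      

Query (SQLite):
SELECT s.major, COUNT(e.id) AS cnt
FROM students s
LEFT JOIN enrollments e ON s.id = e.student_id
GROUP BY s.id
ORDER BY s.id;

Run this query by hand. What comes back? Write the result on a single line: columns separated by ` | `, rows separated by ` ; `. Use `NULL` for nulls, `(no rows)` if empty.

LEFT JOIN keeps every students row; unmatched ones get NULL for enrollments columns.
Group by students.id and compute COUNT(e.id). COUNT(col) of an all-NULL group is 0.
  2: ids {3, 40} → COUNT(e.id)=2
  3: ids {10, 17, 38, 43} → COUNT(e.id)=4
  5: ids {7, 22, 34} → COUNT(e.id)=3
  13: ids {9, 19, 32, 33} → COUNT(e.id)=4
  14: ids {16} → COUNT(e.id)=1

History | 2 ; Art | 4 ; Econ | 3 ; Econ | 4 ; Music | 1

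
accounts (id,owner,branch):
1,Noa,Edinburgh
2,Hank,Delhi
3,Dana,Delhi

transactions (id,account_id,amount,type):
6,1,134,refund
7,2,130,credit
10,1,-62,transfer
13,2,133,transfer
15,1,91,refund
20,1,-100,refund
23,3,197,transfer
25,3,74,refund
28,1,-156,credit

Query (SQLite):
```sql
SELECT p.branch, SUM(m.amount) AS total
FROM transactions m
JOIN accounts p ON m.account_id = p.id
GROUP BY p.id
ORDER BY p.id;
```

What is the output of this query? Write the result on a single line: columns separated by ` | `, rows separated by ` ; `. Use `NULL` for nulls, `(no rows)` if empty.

Join each transactions row to its accounts via account_id.
Group joined rows by accounts.id; compute SUM(m.amount) per group.
  1: ids {6, 10, 15, 20, 28} → SUM(m.amount)=-93
  2: ids {7, 13} → SUM(m.amount)=263
  3: ids {23, 25} → SUM(m.amount)=271

Edinburgh | -93 ; Delhi | 263 ; Delhi | 271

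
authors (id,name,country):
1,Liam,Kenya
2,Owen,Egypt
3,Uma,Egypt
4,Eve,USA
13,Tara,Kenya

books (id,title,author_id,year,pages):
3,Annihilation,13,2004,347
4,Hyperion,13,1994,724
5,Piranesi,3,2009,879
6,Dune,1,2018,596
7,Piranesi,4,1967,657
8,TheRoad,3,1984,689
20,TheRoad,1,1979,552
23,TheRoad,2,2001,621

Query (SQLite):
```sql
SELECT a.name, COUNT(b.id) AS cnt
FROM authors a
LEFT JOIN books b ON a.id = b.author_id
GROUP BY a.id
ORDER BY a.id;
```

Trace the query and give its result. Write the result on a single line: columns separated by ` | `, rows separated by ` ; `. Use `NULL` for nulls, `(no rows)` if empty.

Liam | 2 ; Owen | 1 ; Uma | 2 ; Eve | 1 ; Tara | 2

LEFT JOIN keeps every authors row; unmatched ones get NULL for books columns.
Group by authors.id and compute COUNT(b.id). COUNT(col) of an all-NULL group is 0.
  1: ids {6, 20} → COUNT(b.id)=2
  2: ids {23} → COUNT(b.id)=1
  3: ids {5, 8} → COUNT(b.id)=2
  4: ids {7} → COUNT(b.id)=1
  13: ids {3, 4} → COUNT(b.id)=2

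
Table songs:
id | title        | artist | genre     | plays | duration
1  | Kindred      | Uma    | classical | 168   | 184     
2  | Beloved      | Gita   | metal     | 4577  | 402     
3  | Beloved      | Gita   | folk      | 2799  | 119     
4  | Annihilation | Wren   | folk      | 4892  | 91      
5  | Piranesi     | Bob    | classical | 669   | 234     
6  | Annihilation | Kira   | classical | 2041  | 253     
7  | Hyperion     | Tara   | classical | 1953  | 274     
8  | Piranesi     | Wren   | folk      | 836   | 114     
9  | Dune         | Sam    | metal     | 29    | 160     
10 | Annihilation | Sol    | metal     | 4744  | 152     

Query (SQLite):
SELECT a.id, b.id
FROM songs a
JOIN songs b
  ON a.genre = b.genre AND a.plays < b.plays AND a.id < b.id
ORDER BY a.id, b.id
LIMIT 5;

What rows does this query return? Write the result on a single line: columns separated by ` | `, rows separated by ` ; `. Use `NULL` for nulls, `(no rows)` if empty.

1 | 5 ; 1 | 6 ; 1 | 7 ; 2 | 10 ; 3 | 4

Pairs (a,b) with same genre, a.plays < b.plays, a.id < b.id.
genre groups: classical:{1,5,6,7} folk:{3,4,8} metal:{2,9,10}
Ordered by (a.id, b.id); first 5.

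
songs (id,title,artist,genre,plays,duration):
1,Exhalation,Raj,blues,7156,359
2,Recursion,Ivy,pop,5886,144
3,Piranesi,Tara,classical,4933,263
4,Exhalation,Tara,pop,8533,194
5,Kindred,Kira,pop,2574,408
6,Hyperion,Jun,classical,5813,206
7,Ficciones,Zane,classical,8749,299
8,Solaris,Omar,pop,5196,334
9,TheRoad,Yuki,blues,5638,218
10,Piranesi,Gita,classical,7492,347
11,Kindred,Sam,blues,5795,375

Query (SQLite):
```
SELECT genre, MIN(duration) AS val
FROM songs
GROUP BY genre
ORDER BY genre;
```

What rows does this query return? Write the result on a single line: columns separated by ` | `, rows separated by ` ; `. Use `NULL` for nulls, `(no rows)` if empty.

Partition songs by genre; compute MIN(duration) within each group.
  blues: ids {1, 9, 11} → MIN(duration)=218
  classical: ids {3, 6, 7, 10} → MIN(duration)=206
  pop: ids {2, 4, 5, 8} → MIN(duration)=144

blues | 218 ; classical | 206 ; pop | 144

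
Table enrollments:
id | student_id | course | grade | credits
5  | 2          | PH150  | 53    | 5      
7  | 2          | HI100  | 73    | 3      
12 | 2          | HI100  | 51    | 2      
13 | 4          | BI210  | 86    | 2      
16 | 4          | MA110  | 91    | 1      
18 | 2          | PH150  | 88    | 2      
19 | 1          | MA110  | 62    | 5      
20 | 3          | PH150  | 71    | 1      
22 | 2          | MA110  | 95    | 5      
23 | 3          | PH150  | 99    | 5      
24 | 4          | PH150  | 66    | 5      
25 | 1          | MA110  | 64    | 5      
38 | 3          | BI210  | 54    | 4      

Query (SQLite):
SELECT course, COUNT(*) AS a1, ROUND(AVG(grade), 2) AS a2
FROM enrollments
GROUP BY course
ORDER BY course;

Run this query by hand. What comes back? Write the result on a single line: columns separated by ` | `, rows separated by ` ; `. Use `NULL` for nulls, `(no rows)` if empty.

Group enrollments by course.
Per group compute: COUNT(*), ROUND(AVG(grade), 2).
  BI210: ids {13, 38} → COUNT(*)=2, ROUND(AVG(grade), 2)=70
  HI100: ids {7, 12} → COUNT(*)=2, ROUND(AVG(grade), 2)=62
  MA110: ids {16, 19, 22, 25} → COUNT(*)=4, ROUND(AVG(grade), 2)=78
  PH150: ids {5, 18, 20, 23, 24} → COUNT(*)=5, ROUND(AVG(grade), 2)=75.4

BI210 | 2 | 70 ; HI100 | 2 | 62 ; MA110 | 4 | 78 ; PH150 | 5 | 75.4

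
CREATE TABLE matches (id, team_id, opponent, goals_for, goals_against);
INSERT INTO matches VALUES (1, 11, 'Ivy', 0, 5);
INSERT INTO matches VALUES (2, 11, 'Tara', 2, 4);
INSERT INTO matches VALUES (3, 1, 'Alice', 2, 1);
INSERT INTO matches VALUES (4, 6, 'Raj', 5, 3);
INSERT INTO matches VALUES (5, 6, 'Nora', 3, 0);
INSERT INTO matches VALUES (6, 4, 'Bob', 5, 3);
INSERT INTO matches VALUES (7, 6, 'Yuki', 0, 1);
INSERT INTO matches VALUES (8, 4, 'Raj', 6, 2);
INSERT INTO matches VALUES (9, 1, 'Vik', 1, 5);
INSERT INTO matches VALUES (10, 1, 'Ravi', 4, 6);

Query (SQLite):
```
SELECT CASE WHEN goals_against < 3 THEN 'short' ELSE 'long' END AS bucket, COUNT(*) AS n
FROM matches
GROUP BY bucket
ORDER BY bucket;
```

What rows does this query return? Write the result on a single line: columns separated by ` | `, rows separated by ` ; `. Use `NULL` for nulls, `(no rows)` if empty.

long | 6 ; short | 4

Bucket rows by goals_against < 3 → 'short' else 'long'; count each bucket.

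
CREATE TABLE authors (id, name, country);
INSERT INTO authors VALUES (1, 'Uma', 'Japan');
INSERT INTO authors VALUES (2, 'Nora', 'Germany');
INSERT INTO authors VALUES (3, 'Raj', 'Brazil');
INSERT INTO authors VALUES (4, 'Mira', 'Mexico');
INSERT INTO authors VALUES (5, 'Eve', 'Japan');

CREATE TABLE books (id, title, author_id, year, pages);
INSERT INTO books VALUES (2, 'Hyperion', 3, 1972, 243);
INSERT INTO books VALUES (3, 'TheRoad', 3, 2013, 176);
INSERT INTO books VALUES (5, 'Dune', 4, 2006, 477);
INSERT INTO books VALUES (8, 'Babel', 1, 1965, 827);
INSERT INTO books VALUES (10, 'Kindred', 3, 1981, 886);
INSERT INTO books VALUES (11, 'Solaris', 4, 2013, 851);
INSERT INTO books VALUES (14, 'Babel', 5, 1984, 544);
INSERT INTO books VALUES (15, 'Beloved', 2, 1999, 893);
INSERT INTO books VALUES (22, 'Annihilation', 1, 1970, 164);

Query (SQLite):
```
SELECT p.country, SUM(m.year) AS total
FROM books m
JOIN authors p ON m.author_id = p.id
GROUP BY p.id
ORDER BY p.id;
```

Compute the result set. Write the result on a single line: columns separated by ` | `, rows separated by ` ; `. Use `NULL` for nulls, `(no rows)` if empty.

Join each books row to its authors via author_id.
Group joined rows by authors.id; compute SUM(m.year) per group.
  1: ids {8, 22} → SUM(m.year)=3935
  2: ids {15} → SUM(m.year)=1999
  3: ids {2, 3, 10} → SUM(m.year)=5966
  4: ids {5, 11} → SUM(m.year)=4019
  5: ids {14} → SUM(m.year)=1984

Japan | 3935 ; Germany | 1999 ; Brazil | 5966 ; Mexico | 4019 ; Japan | 1984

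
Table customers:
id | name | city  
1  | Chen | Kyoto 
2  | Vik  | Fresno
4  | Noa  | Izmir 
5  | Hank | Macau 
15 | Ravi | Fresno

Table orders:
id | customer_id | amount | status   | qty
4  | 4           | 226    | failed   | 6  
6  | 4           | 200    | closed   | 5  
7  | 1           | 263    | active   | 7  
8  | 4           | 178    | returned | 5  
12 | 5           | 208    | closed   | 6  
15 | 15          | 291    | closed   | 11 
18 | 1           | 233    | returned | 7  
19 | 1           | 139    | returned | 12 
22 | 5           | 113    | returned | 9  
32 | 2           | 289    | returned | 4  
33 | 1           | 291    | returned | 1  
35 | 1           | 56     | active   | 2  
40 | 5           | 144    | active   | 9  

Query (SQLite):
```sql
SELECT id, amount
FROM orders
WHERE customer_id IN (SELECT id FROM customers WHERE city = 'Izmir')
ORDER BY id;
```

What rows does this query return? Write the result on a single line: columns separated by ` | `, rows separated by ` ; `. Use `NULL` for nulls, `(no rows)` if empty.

Inner query: customers.id where city = 'Izmir'.
Outer: keep orders rows whose customer_id is in that set.
Inner query → {4}

4 | 226 ; 6 | 200 ; 8 | 178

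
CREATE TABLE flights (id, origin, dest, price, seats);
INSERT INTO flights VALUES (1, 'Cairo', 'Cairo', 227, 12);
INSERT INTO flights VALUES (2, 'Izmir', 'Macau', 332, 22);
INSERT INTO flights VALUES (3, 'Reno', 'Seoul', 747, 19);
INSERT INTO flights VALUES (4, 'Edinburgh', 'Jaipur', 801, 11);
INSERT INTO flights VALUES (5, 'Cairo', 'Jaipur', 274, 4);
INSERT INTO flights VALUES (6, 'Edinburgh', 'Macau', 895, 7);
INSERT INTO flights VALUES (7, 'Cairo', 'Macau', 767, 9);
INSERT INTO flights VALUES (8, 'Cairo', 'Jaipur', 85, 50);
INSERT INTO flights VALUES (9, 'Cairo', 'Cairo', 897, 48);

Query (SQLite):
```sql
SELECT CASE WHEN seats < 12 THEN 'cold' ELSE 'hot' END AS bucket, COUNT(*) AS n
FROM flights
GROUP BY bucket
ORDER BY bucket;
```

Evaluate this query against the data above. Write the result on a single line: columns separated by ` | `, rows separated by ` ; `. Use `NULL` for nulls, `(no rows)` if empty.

cold | 4 ; hot | 5

Bucket rows by seats < 12 → 'cold' else 'hot'; count each bucket.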